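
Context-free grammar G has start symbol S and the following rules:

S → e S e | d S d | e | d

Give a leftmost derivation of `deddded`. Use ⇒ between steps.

S ⇒ dSd ⇒ deSed ⇒ dedSded ⇒ deddded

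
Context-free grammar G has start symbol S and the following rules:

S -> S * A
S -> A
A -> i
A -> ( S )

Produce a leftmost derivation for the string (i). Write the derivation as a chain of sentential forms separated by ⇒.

S ⇒ A ⇒ (S) ⇒ (A) ⇒ (i)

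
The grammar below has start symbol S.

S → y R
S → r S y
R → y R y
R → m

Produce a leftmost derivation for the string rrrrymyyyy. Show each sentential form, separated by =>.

S => rSy   [S → r S y]
rSy => rrSyy   [S → r S y]
rrSyy => rrrSyyy   [S → r S y]
rrrSyyy => rrrrSyyyy   [S → r S y]
rrrrSyyyy => rrrryRyyyy   [S → y R]
rrrryRyyyy => rrrrymyyyy   [R → m]

S => rSy => rrSyy => rrrSyyy => rrrrSyyyy => rrrryRyyyy => rrrrymyyyy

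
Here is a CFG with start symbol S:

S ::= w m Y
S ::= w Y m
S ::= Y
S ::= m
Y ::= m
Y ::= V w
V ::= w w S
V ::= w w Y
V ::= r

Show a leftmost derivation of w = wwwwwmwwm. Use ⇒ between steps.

S ⇒ wYm ⇒ wVwm ⇒ wwwSwm ⇒ wwwYwm ⇒ wwwVwwm ⇒ wwwwwSwwm ⇒ wwwwwYwwm ⇒ wwwwwmwwm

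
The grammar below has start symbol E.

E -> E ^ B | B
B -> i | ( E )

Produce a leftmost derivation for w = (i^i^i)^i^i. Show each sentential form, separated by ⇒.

E ⇒ E^B ⇒ E^B^B ⇒ B^B^B ⇒ (E)^B^B ⇒ (E^B)^B^B ⇒ (E^B^B)^B^B ⇒ (B^B^B)^B^B ⇒ (i^B^B)^B^B ⇒ (i^i^B)^B^B ⇒ (i^i^i)^B^B ⇒ (i^i^i)^i^B ⇒ (i^i^i)^i^i

E ⇒ E^B   [E -> E ^ B]
E^B ⇒ E^B^B   [E -> E ^ B]
E^B^B ⇒ B^B^B   [E -> B]
B^B^B ⇒ (E)^B^B   [B -> ( E )]
(E)^B^B ⇒ (E^B)^B^B   [E -> E ^ B]
(E^B)^B^B ⇒ (E^B^B)^B^B   [E -> E ^ B]
(E^B^B)^B^B ⇒ (B^B^B)^B^B   [E -> B]
(B^B^B)^B^B ⇒ (i^B^B)^B^B   [B -> i]
(i^B^B)^B^B ⇒ (i^i^B)^B^B   [B -> i]
(i^i^B)^B^B ⇒ (i^i^i)^B^B   [B -> i]
(i^i^i)^B^B ⇒ (i^i^i)^i^B   [B -> i]
(i^i^i)^i^B ⇒ (i^i^i)^i^i   [B -> i]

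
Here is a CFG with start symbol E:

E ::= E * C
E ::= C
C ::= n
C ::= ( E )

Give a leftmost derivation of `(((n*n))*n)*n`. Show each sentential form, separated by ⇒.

E⇒E*C⇒C*C⇒(E)*C⇒(E*C)*C⇒(C*C)*C⇒((E)*C)*C⇒((C)*C)*C⇒(((E))*C)*C⇒(((E*C))*C)*C⇒(((C*C))*C)*C⇒(((n*C))*C)*C⇒(((n*n))*C)*C⇒(((n*n))*n)*C⇒(((n*n))*n)*n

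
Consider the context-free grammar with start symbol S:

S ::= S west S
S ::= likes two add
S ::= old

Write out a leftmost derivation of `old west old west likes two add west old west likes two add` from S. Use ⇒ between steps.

S ⇒ S west S   [S ::= S west S]
S west S ⇒ S west S west S   [S ::= S west S]
S west S west S ⇒ S west S west S west S   [S ::= S west S]
S west S west S west S ⇒ S west S west S west S west S   [S ::= S west S]
S west S west S west S west S ⇒ old west S west S west S west S   [S ::= old]
old west S west S west S west S ⇒ old west old west S west S west S   [S ::= old]
old west old west S west S west S ⇒ old west old west likes two add west S west S   [S ::= likes two add]
old west old west likes two add west S west S ⇒ old west old west likes two add west old west S   [S ::= old]
old west old west likes two add west old west S ⇒ old west old west likes two add west old west likes two add   [S ::= likes two add]

S ⇒ S west S ⇒ S west S west S ⇒ S west S west S west S ⇒ S west S west S west S west S ⇒ old west S west S west S west S ⇒ old west old west S west S west S ⇒ old west old west likes two add west S west S ⇒ old west old west likes two add west old west S ⇒ old west old west likes two add west old west likes two add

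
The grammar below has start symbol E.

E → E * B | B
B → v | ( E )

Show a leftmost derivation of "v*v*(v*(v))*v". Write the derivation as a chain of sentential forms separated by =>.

E => E*B   [E → E * B]
E*B => E*B*B   [E → E * B]
E*B*B => E*B*B*B   [E → E * B]
E*B*B*B => B*B*B*B   [E → B]
B*B*B*B => v*B*B*B   [B → v]
v*B*B*B => v*v*B*B   [B → v]
v*v*B*B => v*v*(E)*B   [B → ( E )]
v*v*(E)*B => v*v*(E*B)*B   [E → E * B]
v*v*(E*B)*B => v*v*(B*B)*B   [E → B]
v*v*(B*B)*B => v*v*(v*B)*B   [B → v]
v*v*(v*B)*B => v*v*(v*(E))*B   [B → ( E )]
v*v*(v*(E))*B => v*v*(v*(B))*B   [E → B]
v*v*(v*(B))*B => v*v*(v*(v))*B   [B → v]
v*v*(v*(v))*B => v*v*(v*(v))*v   [B → v]

E => E*B => E*B*B => E*B*B*B => B*B*B*B => v*B*B*B => v*v*B*B => v*v*(E)*B => v*v*(E*B)*B => v*v*(B*B)*B => v*v*(v*B)*B => v*v*(v*(E))*B => v*v*(v*(B))*B => v*v*(v*(v))*B => v*v*(v*(v))*v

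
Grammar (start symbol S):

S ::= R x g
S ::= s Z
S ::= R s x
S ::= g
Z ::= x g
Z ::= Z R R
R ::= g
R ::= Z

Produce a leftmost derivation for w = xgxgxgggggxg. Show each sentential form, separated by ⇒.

S⇒Rxg⇒Zxg⇒ZRRxg⇒xgRRxg⇒xgZRxg⇒xgxgRxg⇒xgxgZxg⇒xgxgZRRxg⇒xgxgZRRRRxg⇒xgxgxgRRRRxg⇒xgxgxggRRRxg⇒xgxgxgggRRxg⇒xgxgxggggRxg⇒xgxgxgggggxg

S ⇒ Rxg   [S ::= R x g]
Rxg ⇒ Zxg   [R ::= Z]
Zxg ⇒ ZRRxg   [Z ::= Z R R]
ZRRxg ⇒ xgRRxg   [Z ::= x g]
xgRRxg ⇒ xgZRxg   [R ::= Z]
xgZRxg ⇒ xgxgRxg   [Z ::= x g]
xgxgRxg ⇒ xgxgZxg   [R ::= Z]
xgxgZxg ⇒ xgxgZRRxg   [Z ::= Z R R]
xgxgZRRxg ⇒ xgxgZRRRRxg   [Z ::= Z R R]
xgxgZRRRRxg ⇒ xgxgxgRRRRxg   [Z ::= x g]
xgxgxgRRRRxg ⇒ xgxgxggRRRxg   [R ::= g]
xgxgxggRRRxg ⇒ xgxgxgggRRxg   [R ::= g]
xgxgxgggRRxg ⇒ xgxgxggggRxg   [R ::= g]
xgxgxggggRxg ⇒ xgxgxgggggxg   [R ::= g]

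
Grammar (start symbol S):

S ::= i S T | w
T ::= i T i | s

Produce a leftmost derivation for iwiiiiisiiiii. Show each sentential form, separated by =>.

S => iST => iwT => iwiTi => iwiiTii => iwiiiTiii => iwiiiiTiiii => iwiiiiiTiiiii => iwiiiiisiiiii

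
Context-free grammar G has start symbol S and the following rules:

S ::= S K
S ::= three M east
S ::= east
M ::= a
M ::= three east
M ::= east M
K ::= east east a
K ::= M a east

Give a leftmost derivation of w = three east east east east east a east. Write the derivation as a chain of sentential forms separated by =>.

S => three M east => three east M east => three east east M east => three east east east M east => three east east east east M east => three east east east east east M east => three east east east east east a east

S => three M east   [S ::= three M east]
three M east => three east M east   [M ::= east M]
three east M east => three east east M east   [M ::= east M]
three east east M east => three east east east M east   [M ::= east M]
three east east east M east => three east east east east M east   [M ::= east M]
three east east east east M east => three east east east east east M east   [M ::= east M]
three east east east east east M east => three east east east east east a east   [M ::= a]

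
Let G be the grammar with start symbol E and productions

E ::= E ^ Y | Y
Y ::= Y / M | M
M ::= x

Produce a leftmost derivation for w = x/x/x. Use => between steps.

E => Y => Y/M => Y/M/M => M/M/M => x/M/M => x/x/M => x/x/x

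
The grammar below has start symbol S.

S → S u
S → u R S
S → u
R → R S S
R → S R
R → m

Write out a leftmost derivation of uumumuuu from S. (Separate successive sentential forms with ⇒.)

S ⇒ uRS ⇒ uRSSS ⇒ uSRSSS ⇒ uuRSRSSS ⇒ uumSRSSS ⇒ uumuRSSS ⇒ uumumSSS ⇒ uumumuSS ⇒ uumumuuS ⇒ uumumuuu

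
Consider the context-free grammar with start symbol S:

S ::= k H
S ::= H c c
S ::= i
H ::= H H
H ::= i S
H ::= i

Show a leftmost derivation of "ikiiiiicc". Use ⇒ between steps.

S⇒Hcc⇒HHcc⇒HHHcc⇒HHHHcc⇒HHHHHcc⇒iSHHHHcc⇒ikHHHHHcc⇒ikiHHHHcc⇒ikiiHHHcc⇒ikiiiHHcc⇒ikiiiiHcc⇒ikiiiiicc

S ⇒ Hcc   [S ::= H c c]
Hcc ⇒ HHcc   [H ::= H H]
HHcc ⇒ HHHcc   [H ::= H H]
HHHcc ⇒ HHHHcc   [H ::= H H]
HHHHcc ⇒ HHHHHcc   [H ::= H H]
HHHHHcc ⇒ iSHHHHcc   [H ::= i S]
iSHHHHcc ⇒ ikHHHHHcc   [S ::= k H]
ikHHHHHcc ⇒ ikiHHHHcc   [H ::= i]
ikiHHHHcc ⇒ ikiiHHHcc   [H ::= i]
ikiiHHHcc ⇒ ikiiiHHcc   [H ::= i]
ikiiiHHcc ⇒ ikiiiiHcc   [H ::= i]
ikiiiiHcc ⇒ ikiiiiicc   [H ::= i]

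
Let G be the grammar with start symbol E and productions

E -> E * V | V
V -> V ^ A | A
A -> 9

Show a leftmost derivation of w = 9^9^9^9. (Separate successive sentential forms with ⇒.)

E ⇒ V ⇒ V^A ⇒ V^A^A ⇒ V^A^A^A ⇒ A^A^A^A ⇒ 9^A^A^A ⇒ 9^9^A^A ⇒ 9^9^9^A ⇒ 9^9^9^9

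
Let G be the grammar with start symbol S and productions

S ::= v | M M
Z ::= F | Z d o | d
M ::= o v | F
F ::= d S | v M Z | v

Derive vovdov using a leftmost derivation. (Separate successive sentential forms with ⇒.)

S ⇒ MM   [S ::= M M]
MM ⇒ FM   [M ::= F]
FM ⇒ vMZM   [F ::= v M Z]
vMZM ⇒ vovZM   [M ::= o v]
vovZM ⇒ vovdM   [Z ::= d]
vovdM ⇒ vovdov   [M ::= o v]

S ⇒ MM ⇒ FM ⇒ vMZM ⇒ vovZM ⇒ vovdM ⇒ vovdov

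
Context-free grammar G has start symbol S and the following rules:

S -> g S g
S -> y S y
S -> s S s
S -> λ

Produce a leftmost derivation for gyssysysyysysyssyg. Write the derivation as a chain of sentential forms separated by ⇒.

S ⇒ gSg   [S -> g S g]
gSg ⇒ gySyg   [S -> y S y]
gySyg ⇒ gysSsyg   [S -> s S s]
gysSsyg ⇒ gyssSssyg   [S -> s S s]
gyssSssyg ⇒ gyssySyssyg   [S -> y S y]
gyssySyssyg ⇒ gyssysSsyssyg   [S -> s S s]
gyssysSsyssyg ⇒ gyssysySysyssyg   [S -> y S y]
gyssysySysyssyg ⇒ gyssysysSsysyssyg   [S -> s S s]
gyssysysSsysyssyg ⇒ gyssysysySysysyssyg   [S -> y S y]
gyssysysySysysyssyg ⇒ gyssysysyysysyssyg   [S -> λ]

S ⇒ gSg ⇒ gySyg ⇒ gysSsyg ⇒ gyssSssyg ⇒ gyssySyssyg ⇒ gyssysSsyssyg ⇒ gyssysySysyssyg ⇒ gyssysysSsysyssyg ⇒ gyssysysySysysyssyg ⇒ gyssysysyysysyssyg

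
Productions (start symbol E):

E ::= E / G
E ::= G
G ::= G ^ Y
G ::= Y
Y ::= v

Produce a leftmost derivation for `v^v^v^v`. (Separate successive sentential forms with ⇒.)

E ⇒ G   [E ::= G]
G ⇒ G^Y   [G ::= G ^ Y]
G^Y ⇒ G^Y^Y   [G ::= G ^ Y]
G^Y^Y ⇒ G^Y^Y^Y   [G ::= G ^ Y]
G^Y^Y^Y ⇒ Y^Y^Y^Y   [G ::= Y]
Y^Y^Y^Y ⇒ v^Y^Y^Y   [Y ::= v]
v^Y^Y^Y ⇒ v^v^Y^Y   [Y ::= v]
v^v^Y^Y ⇒ v^v^v^Y   [Y ::= v]
v^v^v^Y ⇒ v^v^v^v   [Y ::= v]

E⇒G⇒G^Y⇒G^Y^Y⇒G^Y^Y^Y⇒Y^Y^Y^Y⇒v^Y^Y^Y⇒v^v^Y^Y⇒v^v^v^Y⇒v^v^v^v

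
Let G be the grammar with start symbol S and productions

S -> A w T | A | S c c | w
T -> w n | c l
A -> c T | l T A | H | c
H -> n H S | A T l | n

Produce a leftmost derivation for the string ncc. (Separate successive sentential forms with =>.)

S=>Scc=>Acc=>Hcc=>ncc

S => Scc   [S -> S c c]
Scc => Acc   [S -> A]
Acc => Hcc   [A -> H]
Hcc => ncc   [H -> n]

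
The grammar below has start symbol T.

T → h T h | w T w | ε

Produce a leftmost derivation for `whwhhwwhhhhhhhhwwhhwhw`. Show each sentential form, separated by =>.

T => wTw   [T → w T w]
wTw => whThw   [T → h T h]
whThw => whwTwhw   [T → w T w]
whwTwhw => whwhThwhw   [T → h T h]
whwhThwhw => whwhhThhwhw   [T → h T h]
whwhhThhwhw => whwhhwTwhhwhw   [T → w T w]
whwhhwTwhhwhw => whwhhwwTwwhhwhw   [T → w T w]
whwhhwwTwwhhwhw => whwhhwwhThwwhhwhw   [T → h T h]
whwhhwwhThwwhhwhw => whwhhwwhhThhwwhhwhw   [T → h T h]
whwhhwwhhThhwwhhwhw => whwhhwwhhhThhhwwhhwhw   [T → h T h]
whwhhwwhhhThhhwwhhwhw => whwhhwwhhhhThhhhwwhhwhw   [T → h T h]
whwhhwwhhhhThhhhwwhhwhw => whwhhwwhhhhhhhhwwhhwhw   [T → ε]

T => wTw => whThw => whwTwhw => whwhThwhw => whwhhThhwhw => whwhhwTwhhwhw => whwhhwwTwwhhwhw => whwhhwwhThwwhhwhw => whwhhwwhhThhwwhhwhw => whwhhwwhhhThhhwwhhwhw => whwhhwwhhhhThhhhwwhhwhw => whwhhwwhhhhhhhhwwhhwhw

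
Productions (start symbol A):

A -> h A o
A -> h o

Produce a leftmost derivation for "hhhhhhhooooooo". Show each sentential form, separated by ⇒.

A ⇒ hAo   [A -> h A o]
hAo ⇒ hhAoo   [A -> h A o]
hhAoo ⇒ hhhAooo   [A -> h A o]
hhhAooo ⇒ hhhhAoooo   [A -> h A o]
hhhhAoooo ⇒ hhhhhAooooo   [A -> h A o]
hhhhhAooooo ⇒ hhhhhhAoooooo   [A -> h A o]
hhhhhhAoooooo ⇒ hhhhhhhooooooo   [A -> h o]

A⇒hAo⇒hhAoo⇒hhhAooo⇒hhhhAoooo⇒hhhhhAooooo⇒hhhhhhAoooooo⇒hhhhhhhooooooo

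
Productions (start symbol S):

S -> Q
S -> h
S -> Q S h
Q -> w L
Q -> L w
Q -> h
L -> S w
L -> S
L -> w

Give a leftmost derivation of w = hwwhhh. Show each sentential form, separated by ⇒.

S ⇒ QSh   [S -> Q S h]
QSh ⇒ hSh   [Q -> h]
hSh ⇒ hQShh   [S -> Q S h]
hQShh ⇒ hLwShh   [Q -> L w]
hLwShh ⇒ hwwShh   [L -> w]
hwwShh ⇒ hwwQhh   [S -> Q]
hwwQhh ⇒ hwwhhh   [Q -> h]

S ⇒ QSh ⇒ hSh ⇒ hQShh ⇒ hLwShh ⇒ hwwShh ⇒ hwwQhh ⇒ hwwhhh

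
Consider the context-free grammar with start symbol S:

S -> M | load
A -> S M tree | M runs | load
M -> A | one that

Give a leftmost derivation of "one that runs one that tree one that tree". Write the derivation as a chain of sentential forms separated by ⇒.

S ⇒ M   [S -> M]
M ⇒ A   [M -> A]
A ⇒ S M tree   [A -> S M tree]
S M tree ⇒ M M tree   [S -> M]
M M tree ⇒ A M tree   [M -> A]
A M tree ⇒ S M tree M tree   [A -> S M tree]
S M tree M tree ⇒ M M tree M tree   [S -> M]
M M tree M tree ⇒ A M tree M tree   [M -> A]
A M tree M tree ⇒ M runs M tree M tree   [A -> M runs]
M runs M tree M tree ⇒ one that runs M tree M tree   [M -> one that]
one that runs M tree M tree ⇒ one that runs one that tree M tree   [M -> one that]
one that runs one that tree M tree ⇒ one that runs one that tree one that tree   [M -> one that]

S ⇒ M ⇒ A ⇒ S M tree ⇒ M M tree ⇒ A M tree ⇒ S M tree M tree ⇒ M M tree M tree ⇒ A M tree M tree ⇒ M runs M tree M tree ⇒ one that runs M tree M tree ⇒ one that runs one that tree M tree ⇒ one that runs one that tree one that tree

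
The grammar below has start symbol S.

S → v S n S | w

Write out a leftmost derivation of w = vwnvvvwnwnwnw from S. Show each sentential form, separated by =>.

S => vSnS => vwnS => vwnvSnS => vwnvvSnSnS => vwnvvvSnSnSnS => vwnvvvwnSnSnS => vwnvvvwnwnSnS => vwnvvvwnwnwnS => vwnvvvwnwnwnw

S => vSnS   [S → v S n S]
vSnS => vwnS   [S → w]
vwnS => vwnvSnS   [S → v S n S]
vwnvSnS => vwnvvSnSnS   [S → v S n S]
vwnvvSnSnS => vwnvvvSnSnSnS   [S → v S n S]
vwnvvvSnSnSnS => vwnvvvwnSnSnS   [S → w]
vwnvvvwnSnSnS => vwnvvvwnwnSnS   [S → w]
vwnvvvwnwnSnS => vwnvvvwnwnwnS   [S → w]
vwnvvvwnwnwnS => vwnvvvwnwnwnw   [S → w]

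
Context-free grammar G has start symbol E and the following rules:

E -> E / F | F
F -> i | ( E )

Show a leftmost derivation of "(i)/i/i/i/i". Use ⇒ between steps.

E ⇒ E/F ⇒ E/F/F ⇒ E/F/F/F ⇒ E/F/F/F/F ⇒ F/F/F/F/F ⇒ (E)/F/F/F/F ⇒ (F)/F/F/F/F ⇒ (i)/F/F/F/F ⇒ (i)/i/F/F/F ⇒ (i)/i/i/F/F ⇒ (i)/i/i/i/F ⇒ (i)/i/i/i/i

E ⇒ E/F   [E -> E / F]
E/F ⇒ E/F/F   [E -> E / F]
E/F/F ⇒ E/F/F/F   [E -> E / F]
E/F/F/F ⇒ E/F/F/F/F   [E -> E / F]
E/F/F/F/F ⇒ F/F/F/F/F   [E -> F]
F/F/F/F/F ⇒ (E)/F/F/F/F   [F -> ( E )]
(E)/F/F/F/F ⇒ (F)/F/F/F/F   [E -> F]
(F)/F/F/F/F ⇒ (i)/F/F/F/F   [F -> i]
(i)/F/F/F/F ⇒ (i)/i/F/F/F   [F -> i]
(i)/i/F/F/F ⇒ (i)/i/i/F/F   [F -> i]
(i)/i/i/F/F ⇒ (i)/i/i/i/F   [F -> i]
(i)/i/i/i/F ⇒ (i)/i/i/i/i   [F -> i]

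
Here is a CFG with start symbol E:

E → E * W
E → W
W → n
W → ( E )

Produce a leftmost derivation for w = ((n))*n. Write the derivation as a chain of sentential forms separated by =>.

E => E*W   [E → E * W]
E*W => W*W   [E → W]
W*W => (E)*W   [W → ( E )]
(E)*W => (W)*W   [E → W]
(W)*W => ((E))*W   [W → ( E )]
((E))*W => ((W))*W   [E → W]
((W))*W => ((n))*W   [W → n]
((n))*W => ((n))*n   [W → n]

E => E*W => W*W => (E)*W => (W)*W => ((E))*W => ((W))*W => ((n))*W => ((n))*n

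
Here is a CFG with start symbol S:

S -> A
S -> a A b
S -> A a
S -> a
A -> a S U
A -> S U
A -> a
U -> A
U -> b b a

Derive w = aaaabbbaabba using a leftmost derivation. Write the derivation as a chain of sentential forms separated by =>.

S => A   [S -> A]
A => SU   [A -> S U]
SU => AU   [S -> A]
AU => aU   [A -> a]
aU => aA   [U -> A]
aA => aSU   [A -> S U]
aSU => aAaU   [S -> A a]
aAaU => aaSUaU   [A -> a S U]
aaSUaU => aaaAbUaU   [S -> a A b]
aaaAbUaU => aaaabUaU   [A -> a]
aaaabUaU => aaaabbbaaU   [U -> b b a]
aaaabbbaaU => aaaabbbaabba   [U -> b b a]

S=>A=>SU=>AU=>aU=>aA=>aSU=>aAaU=>aaSUaU=>aaaAbUaU=>aaaabUaU=>aaaabbbaaU=>aaaabbbaabba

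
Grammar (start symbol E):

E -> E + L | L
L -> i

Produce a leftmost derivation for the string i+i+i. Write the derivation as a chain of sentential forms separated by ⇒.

E ⇒ E+L   [E -> E + L]
E+L ⇒ E+L+L   [E -> E + L]
E+L+L ⇒ L+L+L   [E -> L]
L+L+L ⇒ i+L+L   [L -> i]
i+L+L ⇒ i+i+L   [L -> i]
i+i+L ⇒ i+i+i   [L -> i]

E ⇒ E+L ⇒ E+L+L ⇒ L+L+L ⇒ i+L+L ⇒ i+i+L ⇒ i+i+i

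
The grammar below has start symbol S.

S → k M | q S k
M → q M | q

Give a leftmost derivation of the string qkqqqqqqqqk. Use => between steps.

S => qSk   [S → q S k]
qSk => qkMk   [S → k M]
qkMk => qkqMk   [M → q M]
qkqMk => qkqqMk   [M → q M]
qkqqMk => qkqqqMk   [M → q M]
qkqqqMk => qkqqqqMk   [M → q M]
qkqqqqMk => qkqqqqqMk   [M → q M]
qkqqqqqMk => qkqqqqqqMk   [M → q M]
qkqqqqqqMk => qkqqqqqqqMk   [M → q M]
qkqqqqqqqMk => qkqqqqqqqqk   [M → q]

S=>qSk=>qkMk=>qkqMk=>qkqqMk=>qkqqqMk=>qkqqqqMk=>qkqqqqqMk=>qkqqqqqqMk=>qkqqqqqqqMk=>qkqqqqqqqqk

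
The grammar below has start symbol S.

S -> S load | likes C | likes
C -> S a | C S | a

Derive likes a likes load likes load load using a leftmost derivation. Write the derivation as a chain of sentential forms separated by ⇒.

S ⇒ S load ⇒ S load load ⇒ likes C load load ⇒ likes C S load load ⇒ likes C S S load load ⇒ likes a S S load load ⇒ likes a S load S load load ⇒ likes a likes load S load load ⇒ likes a likes load likes load load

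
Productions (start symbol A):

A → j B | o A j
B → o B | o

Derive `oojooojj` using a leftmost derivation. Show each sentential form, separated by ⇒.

A ⇒ oAj   [A → o A j]
oAj ⇒ ooAjj   [A → o A j]
ooAjj ⇒ oojBjj   [A → j B]
oojBjj ⇒ oojoBjj   [B → o B]
oojoBjj ⇒ oojooBjj   [B → o B]
oojooBjj ⇒ oojooojj   [B → o]

A ⇒ oAj ⇒ ooAjj ⇒ oojBjj ⇒ oojoBjj ⇒ oojooBjj ⇒ oojooojj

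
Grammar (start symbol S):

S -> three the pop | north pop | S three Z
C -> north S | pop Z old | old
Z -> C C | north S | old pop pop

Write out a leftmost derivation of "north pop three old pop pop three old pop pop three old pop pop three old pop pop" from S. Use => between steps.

S => S three Z => S three Z three Z => S three Z three Z three Z => S three Z three Z three Z three Z => north pop three Z three Z three Z three Z => north pop three old pop pop three Z three Z three Z => north pop three old pop pop three old pop pop three Z three Z => north pop three old pop pop three old pop pop three old pop pop three Z => north pop three old pop pop three old pop pop three old pop pop three old pop pop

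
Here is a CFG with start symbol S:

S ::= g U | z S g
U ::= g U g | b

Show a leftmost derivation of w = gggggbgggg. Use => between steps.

S => gU => ggUg => gggUgg => ggggUggg => gggggUgggg => gggggbgggg

S => gU   [S ::= g U]
gU => ggUg   [U ::= g U g]
ggUg => gggUgg   [U ::= g U g]
gggUgg => ggggUggg   [U ::= g U g]
ggggUggg => gggggUgggg   [U ::= g U g]
gggggUgggg => gggggbgggg   [U ::= b]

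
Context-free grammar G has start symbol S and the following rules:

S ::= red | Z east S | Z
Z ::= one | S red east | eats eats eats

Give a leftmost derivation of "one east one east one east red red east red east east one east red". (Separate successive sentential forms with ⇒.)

S ⇒ Z east S   [S ::= Z east S]
Z east S ⇒ S red east east S   [Z ::= S red east]
S red east east S ⇒ Z east S red east east S   [S ::= Z east S]
Z east S red east east S ⇒ one east S red east east S   [Z ::= one]
one east S red east east S ⇒ one east Z east S red east east S   [S ::= Z east S]
one east Z east S red east east S ⇒ one east one east S red east east S   [Z ::= one]
one east one east S red east east S ⇒ one east one east Z red east east S   [S ::= Z]
one east one east Z red east east S ⇒ one east one east S red east red east east S   [Z ::= S red east]
one east one east S red east red east east S ⇒ one east one east Z east S red east red east east S   [S ::= Z east S]
one east one east Z east S red east red east east S ⇒ one east one east one east S red east red east east S   [Z ::= one]
one east one east one east S red east red east east S ⇒ one east one east one east red red east red east east S   [S ::= red]
one east one east one east red red east red east east S ⇒ one east one east one east red red east red east east Z east S   [S ::= Z east S]
one east one east one east red red east red east east Z east S ⇒ one east one east one east red red east red east east one east S   [Z ::= one]
one east one east one east red red east red east east one east S ⇒ one east one east one east red red east red east east one east red   [S ::= red]

S ⇒ Z east S ⇒ S red east east S ⇒ Z east S red east east S ⇒ one east S red east east S ⇒ one east Z east S red east east S ⇒ one east one east S red east east S ⇒ one east one east Z red east east S ⇒ one east one east S red east red east east S ⇒ one east one east Z east S red east red east east S ⇒ one east one east one east S red east red east east S ⇒ one east one east one east red red east red east east S ⇒ one east one east one east red red east red east east Z east S ⇒ one east one east one east red red east red east east one east S ⇒ one east one east one east red red east red east east one east red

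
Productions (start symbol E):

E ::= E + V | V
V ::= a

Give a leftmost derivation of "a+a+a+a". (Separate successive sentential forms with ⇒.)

E ⇒ E+V   [E ::= E + V]
E+V ⇒ E+V+V   [E ::= E + V]
E+V+V ⇒ E+V+V+V   [E ::= E + V]
E+V+V+V ⇒ V+V+V+V   [E ::= V]
V+V+V+V ⇒ a+V+V+V   [V ::= a]
a+V+V+V ⇒ a+a+V+V   [V ::= a]
a+a+V+V ⇒ a+a+a+V   [V ::= a]
a+a+a+V ⇒ a+a+a+a   [V ::= a]

E⇒E+V⇒E+V+V⇒E+V+V+V⇒V+V+V+V⇒a+V+V+V⇒a+a+V+V⇒a+a+a+V⇒a+a+a+a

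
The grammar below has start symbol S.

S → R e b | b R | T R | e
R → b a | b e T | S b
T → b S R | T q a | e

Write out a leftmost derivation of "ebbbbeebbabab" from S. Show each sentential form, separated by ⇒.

S⇒TR⇒eR⇒eSb⇒eTRb⇒ebSRRb⇒ebbRRRb⇒ebbSbRRb⇒ebbbRbRRb⇒ebbbbeTbRRb⇒ebbbbeebRRb⇒ebbbbeebbaRb⇒ebbbbeebbabab

S ⇒ TR   [S → T R]
TR ⇒ eR   [T → e]
eR ⇒ eSb   [R → S b]
eSb ⇒ eTRb   [S → T R]
eTRb ⇒ ebSRRb   [T → b S R]
ebSRRb ⇒ ebbRRRb   [S → b R]
ebbRRRb ⇒ ebbSbRRb   [R → S b]
ebbSbRRb ⇒ ebbbRbRRb   [S → b R]
ebbbRbRRb ⇒ ebbbbeTbRRb   [R → b e T]
ebbbbeTbRRb ⇒ ebbbbeebRRb   [T → e]
ebbbbeebRRb ⇒ ebbbbeebbaRb   [R → b a]
ebbbbeebbaRb ⇒ ebbbbeebbabab   [R → b a]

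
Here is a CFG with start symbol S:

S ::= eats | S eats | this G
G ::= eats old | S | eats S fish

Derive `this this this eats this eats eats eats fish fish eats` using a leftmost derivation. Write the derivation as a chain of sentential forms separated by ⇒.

S ⇒ this G ⇒ this S ⇒ this S eats ⇒ this this G eats ⇒ this this S eats ⇒ this this this G eats ⇒ this this this eats S fish eats ⇒ this this this eats this G fish eats ⇒ this this this eats this eats S fish fish eats ⇒ this this this eats this eats S eats fish fish eats ⇒ this this this eats this eats eats eats fish fish eats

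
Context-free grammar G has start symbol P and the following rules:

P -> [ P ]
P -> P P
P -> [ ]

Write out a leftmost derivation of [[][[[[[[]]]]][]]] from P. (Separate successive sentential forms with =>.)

P => [P]   [P -> [ P ]]
[P] => [PP]   [P -> P P]
[PP] => [[]P]   [P -> [ ]]
[[]P] => [[][P]]   [P -> [ P ]]
[[][P]] => [[][PP]]   [P -> P P]
[[][PP]] => [[][[P]P]]   [P -> [ P ]]
[[][[P]P]] => [[][[[P]]P]]   [P -> [ P ]]
[[][[[P]]P]] => [[][[[[P]]]P]]   [P -> [ P ]]
[[][[[[P]]]P]] => [[][[[[[P]]]]P]]   [P -> [ P ]]
[[][[[[[P]]]]P]] => [[][[[[[[]]]]]P]]   [P -> [ ]]
[[][[[[[[]]]]]P]] => [[][[[[[[]]]]][]]]   [P -> [ ]]

P=>[P]=>[PP]=>[[]P]=>[[][P]]=>[[][PP]]=>[[][[P]P]]=>[[][[[P]]P]]=>[[][[[[P]]]P]]=>[[][[[[[P]]]]P]]=>[[][[[[[[]]]]]P]]=>[[][[[[[[]]]]][]]]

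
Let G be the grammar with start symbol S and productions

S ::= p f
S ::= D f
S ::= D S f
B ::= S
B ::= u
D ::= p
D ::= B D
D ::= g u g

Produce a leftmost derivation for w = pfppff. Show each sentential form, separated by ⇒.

S ⇒ DSf   [S ::= D S f]
DSf ⇒ BDSf   [D ::= B D]
BDSf ⇒ SDSf   [B ::= S]
SDSf ⇒ pfDSf   [S ::= p f]
pfDSf ⇒ pfpSf   [D ::= p]
pfpSf ⇒ pfppff   [S ::= p f]

S ⇒ DSf ⇒ BDSf ⇒ SDSf ⇒ pfDSf ⇒ pfpSf ⇒ pfppff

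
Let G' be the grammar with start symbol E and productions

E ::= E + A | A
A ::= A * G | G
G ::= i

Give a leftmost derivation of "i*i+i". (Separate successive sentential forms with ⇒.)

E ⇒ E+A   [E ::= E + A]
E+A ⇒ A+A   [E ::= A]
A+A ⇒ A*G+A   [A ::= A * G]
A*G+A ⇒ G*G+A   [A ::= G]
G*G+A ⇒ i*G+A   [G ::= i]
i*G+A ⇒ i*i+A   [G ::= i]
i*i+A ⇒ i*i+G   [A ::= G]
i*i+G ⇒ i*i+i   [G ::= i]

E ⇒ E+A ⇒ A+A ⇒ A*G+A ⇒ G*G+A ⇒ i*G+A ⇒ i*i+A ⇒ i*i+G ⇒ i*i+i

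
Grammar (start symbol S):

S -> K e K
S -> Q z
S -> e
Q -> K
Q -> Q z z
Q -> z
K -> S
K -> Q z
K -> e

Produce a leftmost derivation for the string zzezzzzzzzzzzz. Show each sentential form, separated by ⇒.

S ⇒ KeK ⇒ QzeK ⇒ zzeK ⇒ zzeQz ⇒ zzeQzzz ⇒ zzeQzzzzz ⇒ zzeQzzzzzzz ⇒ zzeKzzzzzzz ⇒ zzeSzzzzzzz ⇒ zzeQzzzzzzzz ⇒ zzeQzzzzzzzzzz ⇒ zzezzzzzzzzzzz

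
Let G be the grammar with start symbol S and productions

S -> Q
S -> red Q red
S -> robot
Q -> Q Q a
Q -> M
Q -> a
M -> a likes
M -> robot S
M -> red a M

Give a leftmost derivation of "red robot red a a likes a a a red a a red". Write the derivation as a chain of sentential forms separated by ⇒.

S ⇒ red Q red   [S -> red Q red]
red Q red ⇒ red Q Q a red   [Q -> Q Q a]
red Q Q a red ⇒ red M Q a red   [Q -> M]
red M Q a red ⇒ red robot S Q a red   [M -> robot S]
red robot S Q a red ⇒ red robot red Q red Q a red   [S -> red Q red]
red robot red Q red Q a red ⇒ red robot red Q Q a red Q a red   [Q -> Q Q a]
red robot red Q Q a red Q a red ⇒ red robot red a Q a red Q a red   [Q -> a]
red robot red a Q a red Q a red ⇒ red robot red a Q Q a a red Q a red   [Q -> Q Q a]
red robot red a Q Q a a red Q a red ⇒ red robot red a M Q a a red Q a red   [Q -> M]
red robot red a M Q a a red Q a red ⇒ red robot red a a likes Q a a red Q a red   [M -> a likes]
red robot red a a likes Q a a red Q a red ⇒ red robot red a a likes a a a red Q a red   [Q -> a]
red robot red a a likes a a a red Q a red ⇒ red robot red a a likes a a a red a a red   [Q -> a]

S ⇒ red Q red ⇒ red Q Q a red ⇒ red M Q a red ⇒ red robot S Q a red ⇒ red robot red Q red Q a red ⇒ red robot red Q Q a red Q a red ⇒ red robot red a Q a red Q a red ⇒ red robot red a Q Q a a red Q a red ⇒ red robot red a M Q a a red Q a red ⇒ red robot red a a likes Q a a red Q a red ⇒ red robot red a a likes a a a red Q a red ⇒ red robot red a a likes a a a red a a red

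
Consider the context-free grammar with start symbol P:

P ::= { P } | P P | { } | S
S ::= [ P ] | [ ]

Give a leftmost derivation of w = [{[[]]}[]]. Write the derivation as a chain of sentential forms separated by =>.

P => S => [P] => [PP] => [{P}P] => [{S}P] => [{[P]}P] => [{[S]}P] => [{[[]]}P] => [{[[]]}S] => [{[[]]}[]]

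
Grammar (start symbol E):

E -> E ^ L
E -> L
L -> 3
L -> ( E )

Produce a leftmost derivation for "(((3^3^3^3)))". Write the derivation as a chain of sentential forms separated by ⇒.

E⇒L⇒(E)⇒(L)⇒((E))⇒((L))⇒(((E)))⇒(((E^L)))⇒(((E^L^L)))⇒(((E^L^L^L)))⇒(((L^L^L^L)))⇒(((3^L^L^L)))⇒(((3^3^L^L)))⇒(((3^3^3^L)))⇒(((3^3^3^3)))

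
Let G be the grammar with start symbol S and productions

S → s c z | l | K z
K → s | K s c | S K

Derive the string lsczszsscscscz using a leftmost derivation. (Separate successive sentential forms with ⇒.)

S ⇒ Kz ⇒ SKz ⇒ lKz ⇒ lKscz ⇒ lKscscz ⇒ lSKscscz ⇒ lsczKscscz ⇒ lsczSKscscz ⇒ lsczKzKscscz ⇒ lsczszKscscz ⇒ lsczszKscscscz ⇒ lsczszsscscscz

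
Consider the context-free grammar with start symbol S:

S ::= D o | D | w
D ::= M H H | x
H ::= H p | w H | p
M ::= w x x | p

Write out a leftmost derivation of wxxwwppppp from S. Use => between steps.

S => D => MHH => wxxHH => wxxHpH => wxxwHpH => wxxwHppH => wxxwwHppH => wxxwwHpppH => wxxwwppppH => wxxwwppppp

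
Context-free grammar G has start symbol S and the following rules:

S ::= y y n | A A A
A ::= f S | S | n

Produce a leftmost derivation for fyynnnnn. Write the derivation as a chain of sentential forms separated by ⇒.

S⇒AAA⇒SAA⇒AAAAA⇒fSAAAA⇒fyynAAAA⇒fyynnAAA⇒fyynnnAA⇒fyynnnnA⇒fyynnnnn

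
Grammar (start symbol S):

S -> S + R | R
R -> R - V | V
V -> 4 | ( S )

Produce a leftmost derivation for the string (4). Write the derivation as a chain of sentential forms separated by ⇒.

S ⇒ R ⇒ V ⇒ (S) ⇒ (R) ⇒ (V) ⇒ (4)

S ⇒ R   [S -> R]
R ⇒ V   [R -> V]
V ⇒ (S)   [V -> ( S )]
(S) ⇒ (R)   [S -> R]
(R) ⇒ (V)   [R -> V]
(V) ⇒ (4)   [V -> 4]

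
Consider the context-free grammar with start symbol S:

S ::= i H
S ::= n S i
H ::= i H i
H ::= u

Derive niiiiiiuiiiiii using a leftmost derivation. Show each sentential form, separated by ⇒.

S ⇒ nSi   [S ::= n S i]
nSi ⇒ niHi   [S ::= i H]
niHi ⇒ niiHii   [H ::= i H i]
niiHii ⇒ niiiHiii   [H ::= i H i]
niiiHiii ⇒ niiiiHiiii   [H ::= i H i]
niiiiHiiii ⇒ niiiiiHiiiii   [H ::= i H i]
niiiiiHiiiii ⇒ niiiiiiHiiiiii   [H ::= i H i]
niiiiiiHiiiiii ⇒ niiiiiiuiiiiii   [H ::= u]

S ⇒ nSi ⇒ niHi ⇒ niiHii ⇒ niiiHiii ⇒ niiiiHiiii ⇒ niiiiiHiiiii ⇒ niiiiiiHiiiiii ⇒ niiiiiiuiiiiii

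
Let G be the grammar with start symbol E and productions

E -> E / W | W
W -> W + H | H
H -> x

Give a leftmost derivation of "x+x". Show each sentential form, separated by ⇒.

E⇒W⇒W+H⇒H+H⇒x+H⇒x+x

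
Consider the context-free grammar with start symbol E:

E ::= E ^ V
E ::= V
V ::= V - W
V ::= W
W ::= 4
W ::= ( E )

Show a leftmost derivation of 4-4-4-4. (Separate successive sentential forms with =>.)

E => V => V-W => V-W-W => V-W-W-W => W-W-W-W => 4-W-W-W => 4-4-W-W => 4-4-4-W => 4-4-4-4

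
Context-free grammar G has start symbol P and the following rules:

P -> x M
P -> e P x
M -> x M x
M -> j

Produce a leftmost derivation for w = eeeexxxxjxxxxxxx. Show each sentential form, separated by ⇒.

P⇒ePx⇒eePxx⇒eeePxxx⇒eeeePxxxx⇒eeeexMxxxx⇒eeeexxMxxxxx⇒eeeexxxMxxxxxx⇒eeeexxxxMxxxxxxx⇒eeeexxxxjxxxxxxx

P ⇒ ePx   [P -> e P x]
ePx ⇒ eePxx   [P -> e P x]
eePxx ⇒ eeePxxx   [P -> e P x]
eeePxxx ⇒ eeeePxxxx   [P -> e P x]
eeeePxxxx ⇒ eeeexMxxxx   [P -> x M]
eeeexMxxxx ⇒ eeeexxMxxxxx   [M -> x M x]
eeeexxMxxxxx ⇒ eeeexxxMxxxxxx   [M -> x M x]
eeeexxxMxxxxxx ⇒ eeeexxxxMxxxxxxx   [M -> x M x]
eeeexxxxMxxxxxxx ⇒ eeeexxxxjxxxxxxx   [M -> j]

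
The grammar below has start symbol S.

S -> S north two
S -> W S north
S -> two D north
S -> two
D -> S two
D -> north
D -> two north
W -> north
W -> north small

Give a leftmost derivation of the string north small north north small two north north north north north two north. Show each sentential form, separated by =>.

S => W S north   [S -> W S north]
W S north => north small S north   [W -> north small]
north small S north => north small S north two north   [S -> S north two]
north small S north two north => north small W S north north two north   [S -> W S north]
north small W S north north two north => north small north S north north two north   [W -> north]
north small north S north north two north => north small north W S north north north two north   [S -> W S north]
north small north W S north north north two north => north small north north small S north north north two north   [W -> north small]
north small north north small S north north north two north => north small north north small two D north north north north two north   [S -> two D north]
north small north north small two D north north north north two north => north small north north small two north north north north north two north   [D -> north]

S => W S north => north small S north => north small S north two north => north small W S north north two north => north small north S north north two north => north small north W S north north north two north => north small north north small S north north north two north => north small north north small two D north north north north two north => north small north north small two north north north north north two north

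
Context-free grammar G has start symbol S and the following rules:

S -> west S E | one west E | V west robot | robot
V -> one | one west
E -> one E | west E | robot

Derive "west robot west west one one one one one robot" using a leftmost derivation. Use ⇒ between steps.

S ⇒ west S E   [S -> west S E]
west S E ⇒ west robot E   [S -> robot]
west robot E ⇒ west robot west E   [E -> west E]
west robot west E ⇒ west robot west west E   [E -> west E]
west robot west west E ⇒ west robot west west one E   [E -> one E]
west robot west west one E ⇒ west robot west west one one E   [E -> one E]
west robot west west one one E ⇒ west robot west west one one one E   [E -> one E]
west robot west west one one one E ⇒ west robot west west one one one one E   [E -> one E]
west robot west west one one one one E ⇒ west robot west west one one one one one E   [E -> one E]
west robot west west one one one one one E ⇒ west robot west west one one one one one robot   [E -> robot]

S ⇒ west S E ⇒ west robot E ⇒ west robot west E ⇒ west robot west west E ⇒ west robot west west one E ⇒ west robot west west one one E ⇒ west robot west west one one one E ⇒ west robot west west one one one one E ⇒ west robot west west one one one one one E ⇒ west robot west west one one one one one robot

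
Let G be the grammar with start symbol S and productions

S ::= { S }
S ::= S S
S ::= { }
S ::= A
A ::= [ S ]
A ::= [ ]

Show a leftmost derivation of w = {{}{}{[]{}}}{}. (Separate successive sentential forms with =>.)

S => SS   [S ::= S S]
SS => {S}S   [S ::= { S }]
{S}S => {SS}S   [S ::= S S]
{SS}S => {SSS}S   [S ::= S S]
{SSS}S => {{}SS}S   [S ::= { }]
{{}SS}S => {{}{}S}S   [S ::= { }]
{{}{}S}S => {{}{}{S}}S   [S ::= { S }]
{{}{}{S}}S => {{}{}{SS}}S   [S ::= S S]
{{}{}{SS}}S => {{}{}{AS}}S   [S ::= A]
{{}{}{AS}}S => {{}{}{[]S}}S   [A ::= [ ]]
{{}{}{[]S}}S => {{}{}{[]{}}}S   [S ::= { }]
{{}{}{[]{}}}S => {{}{}{[]{}}}{}   [S ::= { }]

S => SS => {S}S => {SS}S => {SSS}S => {{}SS}S => {{}{}S}S => {{}{}{S}}S => {{}{}{SS}}S => {{}{}{AS}}S => {{}{}{[]S}}S => {{}{}{[]{}}}S => {{}{}{[]{}}}{}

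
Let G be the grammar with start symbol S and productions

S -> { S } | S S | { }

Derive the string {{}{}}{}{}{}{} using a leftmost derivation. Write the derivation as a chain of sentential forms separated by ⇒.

S ⇒ SS ⇒ SSS ⇒ SSSS ⇒ SSSSS ⇒ {S}SSSS ⇒ {SS}SSSS ⇒ {{}S}SSSS ⇒ {{}{}}SSSS ⇒ {{}{}}{}SSS ⇒ {{}{}}{}{}SS ⇒ {{}{}}{}{}{}S ⇒ {{}{}}{}{}{}{}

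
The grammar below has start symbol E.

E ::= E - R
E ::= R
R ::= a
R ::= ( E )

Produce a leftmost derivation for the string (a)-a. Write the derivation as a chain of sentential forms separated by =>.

E => E-R => R-R => (E)-R => (R)-R => (a)-R => (a)-a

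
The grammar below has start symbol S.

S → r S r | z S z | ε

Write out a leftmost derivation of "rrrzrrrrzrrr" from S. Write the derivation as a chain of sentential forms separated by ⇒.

S ⇒ rSr   [S → r S r]
rSr ⇒ rrSrr   [S → r S r]
rrSrr ⇒ rrrSrrr   [S → r S r]
rrrSrrr ⇒ rrrzSzrrr   [S → z S z]
rrrzSzrrr ⇒ rrrzrSrzrrr   [S → r S r]
rrrzrSrzrrr ⇒ rrrzrrSrrzrrr   [S → r S r]
rrrzrrSrrzrrr ⇒ rrrzrrrrzrrr   [S → ε]

S⇒rSr⇒rrSrr⇒rrrSrrr⇒rrrzSzrrr⇒rrrzrSrzrrr⇒rrrzrrSrrzrrr⇒rrrzrrrrzrrr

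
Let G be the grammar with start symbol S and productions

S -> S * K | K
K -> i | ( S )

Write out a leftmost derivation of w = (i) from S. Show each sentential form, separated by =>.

S => K   [S -> K]
K => (S)   [K -> ( S )]
(S) => (K)   [S -> K]
(K) => (i)   [K -> i]

S => K => (S) => (K) => (i)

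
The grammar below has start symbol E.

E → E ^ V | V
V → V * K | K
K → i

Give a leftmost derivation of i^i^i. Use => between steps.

E => E^V => E^V^V => V^V^V => K^V^V => i^V^V => i^K^V => i^i^V => i^i^K => i^i^i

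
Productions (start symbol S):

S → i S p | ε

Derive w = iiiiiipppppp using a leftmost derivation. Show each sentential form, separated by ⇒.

S⇒iSp⇒iiSpp⇒iiiSppp⇒iiiiSpppp⇒iiiiiSppppp⇒iiiiiiSpppppp⇒iiiiiipppppp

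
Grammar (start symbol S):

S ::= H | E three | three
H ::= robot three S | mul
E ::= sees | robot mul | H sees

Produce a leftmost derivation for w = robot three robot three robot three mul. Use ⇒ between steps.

S ⇒ H ⇒ robot three S ⇒ robot three H ⇒ robot three robot three S ⇒ robot three robot three H ⇒ robot three robot three robot three S ⇒ robot three robot three robot three H ⇒ robot three robot three robot three mul

S ⇒ H   [S ::= H]
H ⇒ robot three S   [H ::= robot three S]
robot three S ⇒ robot three H   [S ::= H]
robot three H ⇒ robot three robot three S   [H ::= robot three S]
robot three robot three S ⇒ robot three robot three H   [S ::= H]
robot three robot three H ⇒ robot three robot three robot three S   [H ::= robot three S]
robot three robot three robot three S ⇒ robot three robot three robot three H   [S ::= H]
robot three robot three robot three H ⇒ robot three robot three robot three mul   [H ::= mul]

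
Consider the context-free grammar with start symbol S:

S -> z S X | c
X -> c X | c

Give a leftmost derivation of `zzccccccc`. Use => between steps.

S => zSX   [S -> z S X]
zSX => zzSXX   [S -> z S X]
zzSXX => zzcXX   [S -> c]
zzcXX => zzccXX   [X -> c X]
zzccXX => zzcccXX   [X -> c X]
zzcccXX => zzccccXX   [X -> c X]
zzccccXX => zzcccccXX   [X -> c X]
zzcccccXX => zzccccccX   [X -> c]
zzccccccX => zzccccccc   [X -> c]

S=>zSX=>zzSXX=>zzcXX=>zzccXX=>zzcccXX=>zzccccXX=>zzcccccXX=>zzccccccX=>zzccccccc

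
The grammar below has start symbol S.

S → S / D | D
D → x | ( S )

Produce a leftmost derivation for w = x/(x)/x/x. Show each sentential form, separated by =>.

S => S/D => S/D/D => S/D/D/D => D/D/D/D => x/D/D/D => x/(S)/D/D => x/(D)/D/D => x/(x)/D/D => x/(x)/x/D => x/(x)/x/x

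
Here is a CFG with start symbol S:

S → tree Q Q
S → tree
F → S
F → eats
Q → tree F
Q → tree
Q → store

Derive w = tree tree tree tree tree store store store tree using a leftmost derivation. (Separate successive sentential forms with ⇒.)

S ⇒ tree Q Q ⇒ tree tree F Q ⇒ tree tree S Q ⇒ tree tree tree Q Q Q ⇒ tree tree tree tree F Q Q ⇒ tree tree tree tree S Q Q ⇒ tree tree tree tree tree Q Q Q Q ⇒ tree tree tree tree tree store Q Q Q ⇒ tree tree tree tree tree store store Q Q ⇒ tree tree tree tree tree store store store Q ⇒ tree tree tree tree tree store store store tree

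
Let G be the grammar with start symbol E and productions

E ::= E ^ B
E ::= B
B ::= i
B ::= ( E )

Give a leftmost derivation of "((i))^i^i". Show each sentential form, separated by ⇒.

E ⇒ E^B ⇒ E^B^B ⇒ B^B^B ⇒ (E)^B^B ⇒ (B)^B^B ⇒ ((E))^B^B ⇒ ((B))^B^B ⇒ ((i))^B^B ⇒ ((i))^i^B ⇒ ((i))^i^i

E ⇒ E^B   [E ::= E ^ B]
E^B ⇒ E^B^B   [E ::= E ^ B]
E^B^B ⇒ B^B^B   [E ::= B]
B^B^B ⇒ (E)^B^B   [B ::= ( E )]
(E)^B^B ⇒ (B)^B^B   [E ::= B]
(B)^B^B ⇒ ((E))^B^B   [B ::= ( E )]
((E))^B^B ⇒ ((B))^B^B   [E ::= B]
((B))^B^B ⇒ ((i))^B^B   [B ::= i]
((i))^B^B ⇒ ((i))^i^B   [B ::= i]
((i))^i^B ⇒ ((i))^i^i   [B ::= i]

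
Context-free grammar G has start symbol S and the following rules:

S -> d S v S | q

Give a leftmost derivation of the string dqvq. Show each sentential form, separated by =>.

S=>dSvS=>dqvS=>dqvq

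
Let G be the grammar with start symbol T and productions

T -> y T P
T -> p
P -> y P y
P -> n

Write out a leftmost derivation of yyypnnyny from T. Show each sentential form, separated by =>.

T => yTP => yyTPP => yyyTPPP => yyypPPP => yyypnPP => yyypnnP => yyypnnyPy => yyypnnyny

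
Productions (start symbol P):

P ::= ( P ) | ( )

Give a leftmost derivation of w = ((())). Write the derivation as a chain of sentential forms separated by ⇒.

P⇒(P)⇒((P))⇒((()))

P ⇒ (P)   [P ::= ( P )]
(P) ⇒ ((P))   [P ::= ( P )]
((P)) ⇒ ((()))   [P ::= ( )]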